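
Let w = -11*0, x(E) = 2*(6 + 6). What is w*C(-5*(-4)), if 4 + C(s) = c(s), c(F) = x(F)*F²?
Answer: 0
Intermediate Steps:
x(E) = 24 (x(E) = 2*12 = 24)
c(F) = 24*F²
w = 0
C(s) = -4 + 24*s²
w*C(-5*(-4)) = 0*(-4 + 24*(-5*(-4))²) = 0*(-4 + 24*20²) = 0*(-4 + 24*400) = 0*(-4 + 9600) = 0*9596 = 0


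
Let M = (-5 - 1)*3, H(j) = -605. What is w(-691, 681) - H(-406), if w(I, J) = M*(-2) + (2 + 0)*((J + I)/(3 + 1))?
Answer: 636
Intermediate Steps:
M = -18 (M = -6*3 = -18)
w(I, J) = 36 + I/2 + J/2 (w(I, J) = -18*(-2) + (2 + 0)*((J + I)/(3 + 1)) = 36 + 2*((I + J)/4) = 36 + 2*((I + J)*(¼)) = 36 + 2*(I/4 + J/4) = 36 + (I/2 + J/2) = 36 + I/2 + J/2)
w(-691, 681) - H(-406) = (36 + (½)*(-691) + (½)*681) - 1*(-605) = (36 - 691/2 + 681/2) + 605 = 31 + 605 = 636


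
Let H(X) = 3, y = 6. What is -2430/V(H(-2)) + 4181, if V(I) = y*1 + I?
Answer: 3911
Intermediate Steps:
V(I) = 6 + I (V(I) = 6*1 + I = 6 + I)
-2430/V(H(-2)) + 4181 = -2430/(6 + 3) + 4181 = -2430/9 + 4181 = -2430*⅑ + 4181 = -270 + 4181 = 3911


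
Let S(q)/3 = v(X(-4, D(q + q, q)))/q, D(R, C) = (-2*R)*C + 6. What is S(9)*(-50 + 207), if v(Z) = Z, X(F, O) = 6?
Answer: 314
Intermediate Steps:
D(R, C) = 6 - 2*C*R (D(R, C) = -2*C*R + 6 = 6 - 2*C*R)
S(q) = 18/q (S(q) = 3*(6/q) = 18/q)
S(9)*(-50 + 207) = (18/9)*(-50 + 207) = (18*(⅑))*157 = 2*157 = 314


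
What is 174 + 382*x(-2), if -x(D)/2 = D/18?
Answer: 2330/9 ≈ 258.89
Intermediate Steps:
x(D) = -D/9 (x(D) = -2*D/18 = -D/9)
174 + 382*x(-2) = 174 + 382*(-⅑*(-2)) = 174 + 382*(2/9) = 174 + 764/9 = 2330/9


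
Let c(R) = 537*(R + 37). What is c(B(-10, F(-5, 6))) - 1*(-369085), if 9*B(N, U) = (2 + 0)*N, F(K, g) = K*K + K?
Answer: 1163282/3 ≈ 3.8776e+5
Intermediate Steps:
F(K, g) = K + K² (F(K, g) = K² + K = K + K²)
B(N, U) = 2*N/9 (B(N, U) = ((2 + 0)*N)/9 = (2*N)/9 = 2*N/9)
c(R) = 19869 + 537*R (c(R) = 537*(37 + R) = 19869 + 537*R)
c(B(-10, F(-5, 6))) - 1*(-369085) = (19869 + 537*((2/9)*(-10))) - 1*(-369085) = (19869 + 537*(-20/9)) + 369085 = (19869 - 3580/3) + 369085 = 56027/3 + 369085 = 1163282/3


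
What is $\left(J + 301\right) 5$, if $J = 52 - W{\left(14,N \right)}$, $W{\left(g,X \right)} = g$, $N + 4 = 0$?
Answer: $1695$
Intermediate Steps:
$N = -4$ ($N = -4 + 0 = -4$)
$J = 38$ ($J = 52 - 14 = 38$)
$\left(J + 301\right) 5 = \left(38 + 301\right) 5 = 339 \cdot 5 = 1695$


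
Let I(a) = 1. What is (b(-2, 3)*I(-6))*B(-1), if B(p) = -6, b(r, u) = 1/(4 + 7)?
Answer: -6/11 ≈ -0.54545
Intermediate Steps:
b(r, u) = 1/11
(b(-2, 3)*I(-6))*B(-1) = ((1/11)*1)*(-6) = (1/11)*(-6) = -6/11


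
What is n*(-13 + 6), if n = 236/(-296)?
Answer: 413/74 ≈ 5.5811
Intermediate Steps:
n = -59/74 (n = 236*(-1/296) = -59/74 ≈ -0.79730)
n*(-13 + 6) = -59*(-13 + 6)/74 = -59/74*(-7) = 413/74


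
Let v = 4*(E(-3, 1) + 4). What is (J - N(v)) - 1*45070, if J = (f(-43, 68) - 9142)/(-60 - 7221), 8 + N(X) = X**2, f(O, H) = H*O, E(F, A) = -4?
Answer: -109361452/2427 ≈ -45060.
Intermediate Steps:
v = 0 (v = 4*(-4 + 4) = 4*0 = 0)
N(X) = -8 + X**2
J = 4022/2427 (J = (68*(-43) - 9142)/(-60 - 7221) = (-2924 - 9142)/(-7281) = -12066*(-1/7281) = 4022/2427 ≈ 1.6572)
(J - N(v)) - 1*45070 = (4022/2427 - (-8 + 0**2)) - 1*45070 = (4022/2427 - (-8 + 0)) - 45070 = (4022/2427 - 1*(-8)) - 45070 = (4022/2427 + 8) - 45070 = 23438/2427 - 45070 = -109361452/2427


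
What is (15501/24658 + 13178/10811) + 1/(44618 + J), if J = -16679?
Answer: 13760906767103/7447912628082 ≈ 1.8476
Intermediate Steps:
(15501/24658 + 13178/10811) + 1/(44618 + J) = (15501/24658 + 13178/10811) + 1/(44618 - 16679) = (15501*(1/24658) + 13178*(1/10811)) + 1/27939 = (15501/24658 + 13178/10811) + 1/27939 = 492524435/266577638 + 1/27939 = 13760906767103/7447912628082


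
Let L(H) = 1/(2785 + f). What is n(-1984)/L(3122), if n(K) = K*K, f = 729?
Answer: 13832003584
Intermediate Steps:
L(H) = 1/3514 (L(H) = 1/(2785 + 729) = 1/3514)
n(K) = K²
n(-1984)/L(3122) = (-1984)²/(1/3514) = 3936256*3514 = 13832003584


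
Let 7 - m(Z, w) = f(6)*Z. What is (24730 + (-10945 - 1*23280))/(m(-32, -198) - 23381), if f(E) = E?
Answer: 9495/23182 ≈ 0.40958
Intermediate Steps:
m(Z, w) = 7 - 6*Z
(24730 + (-10945 - 1*23280))/(m(-32, -198) - 23381) = (24730 + (-10945 - 1*23280))/((7 - 6*(-32)) - 23381) = (24730 + (-10945 - 23280))/((7 + 192) - 23381) = (24730 - 34225)/(199 - 23381) = -9495/(-23182) = -9495*(-1/23182) = 9495/23182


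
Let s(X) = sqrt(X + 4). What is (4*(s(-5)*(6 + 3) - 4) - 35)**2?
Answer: 1305 - 3672*I ≈ 1305.0 - 3672.0*I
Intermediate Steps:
s(X) = sqrt(4 + X)
(4*(s(-5)*(6 + 3) - 4) - 35)**2 = (4*(sqrt(4 - 5)*(6 + 3) - 4) - 35)**2 = (4*(sqrt(-1)*9 - 4) - 35)**2 = (4*(I*9 - 4) - 35)**2 = (4*(9*I - 4) - 35)**2 = (4*(-4 + 9*I) - 35)**2 = ((-16 + 36*I) - 35)**2 = (-51 + 36*I)**2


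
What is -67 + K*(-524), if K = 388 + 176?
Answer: -295603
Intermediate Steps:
K = 564
-67 + K*(-524) = -67 + 564*(-524) = -67 - 295536 = -295603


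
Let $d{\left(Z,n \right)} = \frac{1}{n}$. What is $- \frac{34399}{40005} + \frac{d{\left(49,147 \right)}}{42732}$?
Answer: $- \frac{3429854857}{3988818540} \approx -0.85987$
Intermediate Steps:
$- \frac{34399}{40005} + \frac{d{\left(49,147 \right)}}{42732} = - \frac{34399}{40005} + \frac{1}{147 \cdot 42732} = \left(-34399\right) \frac{1}{40005} + \frac{1}{147} \cdot \frac{1}{42732} = - \frac{34399}{40005} + \frac{1}{6281604} = - \frac{3429854857}{3988818540}$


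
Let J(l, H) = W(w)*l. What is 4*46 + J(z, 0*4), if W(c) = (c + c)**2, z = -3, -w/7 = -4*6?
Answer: -338504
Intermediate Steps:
w = 168 (w = -(-28)*6 = -7*(-24) = 168)
W(c) = 4*c**2 (W(c) = (2*c)**2 = 4*c**2)
J(l, H) = 112896*l (J(l, H) = (4*168**2)*l = (4*28224)*l = 112896*l)
4*46 + J(z, 0*4) = 4*46 + 112896*(-3) = 184 - 338688 = -338504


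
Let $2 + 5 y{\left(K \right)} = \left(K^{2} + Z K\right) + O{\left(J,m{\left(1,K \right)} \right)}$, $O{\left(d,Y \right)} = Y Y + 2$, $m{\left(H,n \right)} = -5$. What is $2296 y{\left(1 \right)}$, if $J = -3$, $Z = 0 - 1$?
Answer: $11480$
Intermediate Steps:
$Z = -1$
$O{\left(d,Y \right)} = 2 + Y^{2}$ ($O{\left(d,Y \right)} = Y^{2} + 2 = 2 + Y^{2}$)
$y{\left(K \right)} = 5 - \frac{K}{5} + \frac{K^{2}}{5}$ ($y{\left(K \right)} = - \frac{2}{5} + \frac{\left(K^{2} - K\right) + \left(2 + \left(-5\right)^{2}\right)}{5} = - \frac{2}{5} + \frac{\left(K^{2} - K\right) + \left(2 + 25\right)}{5} = - \frac{2}{5} + \frac{\left(K^{2} - K\right) + 27}{5} = - \frac{2}{5} + \frac{27 + K^{2} - K}{5} = - \frac{2}{5} + \left(\frac{27}{5} - \frac{K}{5} + \frac{K^{2}}{5}\right) = 5 - \frac{K}{5} + \frac{K^{2}}{5}$)
$2296 y{\left(1 \right)} = 2296 \left(5 - \frac{1}{5} + \frac{1^{2}}{5}\right) = 2296 \left(5 - \frac{1}{5} + \frac{1}{5} \cdot 1\right) = 2296 \left(5 - \frac{1}{5} + \frac{1}{5}\right) = 2296 \cdot 5 = 11480$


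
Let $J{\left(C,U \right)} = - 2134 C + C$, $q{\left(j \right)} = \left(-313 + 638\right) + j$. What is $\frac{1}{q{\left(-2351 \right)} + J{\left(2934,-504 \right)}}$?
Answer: $- \frac{1}{6260248} \approx -1.5974 \cdot 10^{-7}$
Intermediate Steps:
$q{\left(j \right)} = 325 + j$
$J{\left(C,U \right)} = - 2133 C$
$\frac{1}{q{\left(-2351 \right)} + J{\left(2934,-504 \right)}} = \frac{1}{\left(325 - 2351\right) - 6258222} = \frac{1}{-2026 - 6258222} = \frac{1}{-6260248} = - \frac{1}{6260248}$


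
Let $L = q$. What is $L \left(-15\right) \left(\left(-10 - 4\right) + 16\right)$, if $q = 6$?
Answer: $-180$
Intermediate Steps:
$L = 6$
$L \left(-15\right) \left(\left(-10 - 4\right) + 16\right) = 6 \left(-15\right) \left(\left(-10 - 4\right) + 16\right) = - 90 \left(-14 + 16\right) = \left(-90\right) 2 = -180$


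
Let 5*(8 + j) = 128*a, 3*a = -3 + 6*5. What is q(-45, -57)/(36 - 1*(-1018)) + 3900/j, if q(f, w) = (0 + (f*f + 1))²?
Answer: 573119089/146506 ≈ 3911.9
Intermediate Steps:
a = 9 (a = (-3 + 6*5)/3 = (-3 + 30)/3 = (⅓)*27 = 9)
q(f, w) = (1 + f²)² (q(f, w) = (0 + (f² + 1))² = (0 + (1 + f²))² = (1 + f²)²)
j = 1112/5 (j = -8 + (128*9)/5 = -8 + (⅕)*1152 = -8 + 1152/5 = 1112/5 ≈ 222.40)
q(-45, -57)/(36 - 1*(-1018)) + 3900/j = (1 + (-45)²)²/(36 - 1*(-1018)) + 3900/(1112/5) = (1 + 2025)²/(36 + 1018) + 3900*(5/1112) = 2026²/1054 + 4875/278 = 4104676*(1/1054) + 4875/278 = 2052338/527 + 4875/278 = 573119089/146506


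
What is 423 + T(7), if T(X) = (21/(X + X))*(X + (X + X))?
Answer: 909/2 ≈ 454.50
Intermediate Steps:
T(X) = 63/2 (T(X) = (21/((2*X)))*(X + 2*X) = (21*(1/(2*X)))*(3*X) = (21/(2*X))*(3*X) = 63/2)
423 + T(7) = 423 + 63/2 = 909/2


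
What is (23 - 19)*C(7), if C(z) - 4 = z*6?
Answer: 184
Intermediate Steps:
C(z) = 4 + 6*z (C(z) = 4 + z*6 = 4 + 6*z)
(23 - 19)*C(7) = (23 - 19)*(4 + 6*7) = 4*(4 + 42) = 4*46 = 184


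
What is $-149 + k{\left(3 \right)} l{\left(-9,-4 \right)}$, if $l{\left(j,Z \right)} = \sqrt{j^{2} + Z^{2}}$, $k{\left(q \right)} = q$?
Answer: $-149 + 3 \sqrt{97} \approx -119.45$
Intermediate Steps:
$l{\left(j,Z \right)} = \sqrt{Z^{2} + j^{2}}$
$-149 + k{\left(3 \right)} l{\left(-9,-4 \right)} = -149 + 3 \sqrt{\left(-4\right)^{2} + \left(-9\right)^{2}} = -149 + 3 \sqrt{16 + 81} = -149 + 3 \sqrt{97}$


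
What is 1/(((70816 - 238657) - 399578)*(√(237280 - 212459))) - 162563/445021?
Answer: -162563/445021 - √24821/14083906999 ≈ -0.36529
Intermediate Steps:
1/(((70816 - 238657) - 399578)*(√(237280 - 212459))) - 162563/445021 = 1/((-167841 - 399578)*(√24821)) - 162563*1/445021 = (√24821/24821)/(-567419) - 162563/445021 = -√24821/14083906999 - 162563/445021 = -162563/445021 - √24821/14083906999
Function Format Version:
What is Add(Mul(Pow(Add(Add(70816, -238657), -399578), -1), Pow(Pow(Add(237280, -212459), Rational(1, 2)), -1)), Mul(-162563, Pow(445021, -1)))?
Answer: Add(Rational(-162563, 445021), Mul(Rational(-1, 14083906999), Pow(24821, Rational(1, 2)))) ≈ -0.36529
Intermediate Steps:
Add(Mul(Pow(Add(Add(70816, -238657), -399578), -1), Pow(Pow(Add(237280, -212459), Rational(1, 2)), -1)), Mul(-162563, Pow(445021, -1))) = Add(Mul(Pow(Add(-167841, -399578), -1), Pow(Pow(24821, Rational(1, 2)), -1)), Mul(-162563, Rational(1, 445021))) = Add(Mul(Pow(-567419, -1), Mul(Rational(1, 24821), Pow(24821, Rational(1, 2)))), Rational(-162563, 445021)) = Add(Mul(Rational(-1, 567419), Mul(Rational(1, 24821), Pow(24821, Rational(1, 2)))), Rational(-162563, 445021)) = Add(Mul(Rational(-1, 14083906999), Pow(24821, Rational(1, 2))), Rational(-162563, 445021)) = Add(Rational(-162563, 445021), Mul(Rational(-1, 14083906999), Pow(24821, Rational(1, 2))))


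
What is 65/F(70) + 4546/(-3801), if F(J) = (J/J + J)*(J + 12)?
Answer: -26219747/22129422 ≈ -1.1848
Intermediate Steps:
F(J) = (1 + J)*(12 + J)
65/F(70) + 4546/(-3801) = 65/(12 + 70² + 13*70) + 4546/(-3801) = 65/(12 + 4900 + 910) + 4546*(-1/3801) = 65/5822 - 4546/3801 = -26219747/22129422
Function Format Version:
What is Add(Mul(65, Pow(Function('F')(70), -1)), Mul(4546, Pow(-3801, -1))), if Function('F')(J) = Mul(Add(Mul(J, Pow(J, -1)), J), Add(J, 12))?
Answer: Rational(-26219747, 22129422) ≈ -1.1848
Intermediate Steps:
Function('F')(J) = Mul(Add(1, J), Add(12, J))
Add(Mul(65, Pow(Function('F')(70), -1)), Mul(4546, Pow(-3801, -1))) = Add(Mul(65, Pow(Add(12, Pow(70, 2), Mul(13, 70)), -1)), Mul(4546, Pow(-3801, -1))) = Add(Mul(65, Pow(Add(12, 4900, 910), -1)), Mul(4546, Rational(-1, 3801))) = Add(Mul(65, Pow(5822, -1)), Rational(-4546, 3801)) = Add(Mul(65, Rational(1, 5822)), Rational(-4546, 3801)) = Add(Rational(65, 5822), Rational(-4546, 3801)) = Rational(-26219747, 22129422)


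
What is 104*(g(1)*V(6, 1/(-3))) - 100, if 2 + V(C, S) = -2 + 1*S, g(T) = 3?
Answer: -1452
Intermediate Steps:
V(C, S) = -4 + S (V(C, S) = -2 + (-2 + 1*S) = -2 + (-2 + S) = -4 + S)
104*(g(1)*V(6, 1/(-3))) - 100 = 104*(3*(-4 + 1/(-3))) - 100 = 104*(3*(-4 - 1/3)) - 100 = 104*(3*(-13/3)) - 100 = 104*(-13) - 100 = -1352 - 100 = -1452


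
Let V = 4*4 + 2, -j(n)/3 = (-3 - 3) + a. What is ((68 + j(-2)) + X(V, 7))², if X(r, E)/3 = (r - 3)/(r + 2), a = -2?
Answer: 142129/16 ≈ 8883.1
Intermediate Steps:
j(n) = 24 (j(n) = -3*((-3 - 3) - 2) = -3*(-6 - 2) = -3*(-8) = 24)
V = 18 (V = 16 + 2 = 18)
X(r, E) = 3*(-3 + r)/(2 + r) (X(r, E) = 3*((r - 3)/(r + 2)) = 3*((-3 + r)/(2 + r)) = 3*(-3 + r)/(2 + r))
((68 + j(-2)) + X(V, 7))² = ((68 + 24) + 3*(-3 + 18)/(2 + 18))² = (92 + 3*15/20)² = (92 + 3*(1/20)*15)² = (92 + 9/4)² = (377/4)² = 142129/16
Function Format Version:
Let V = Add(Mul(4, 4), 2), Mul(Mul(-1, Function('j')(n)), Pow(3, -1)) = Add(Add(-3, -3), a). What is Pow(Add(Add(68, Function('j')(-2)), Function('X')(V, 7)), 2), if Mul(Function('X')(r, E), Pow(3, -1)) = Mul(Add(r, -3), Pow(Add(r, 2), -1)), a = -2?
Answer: Rational(142129, 16) ≈ 8883.1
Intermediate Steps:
Function('j')(n) = 24 (Function('j')(n) = Mul(-3, Add(Add(-3, -3), -2)) = Mul(-3, Add(-6, -2)) = Mul(-3, -8) = 24)
V = 18 (V = Add(16, 2) = 18)
Function('X')(r, E) = Mul(3, Pow(Add(2, r), -1), Add(-3, r)) (Function('X')(r, E) = Mul(3, Mul(Add(r, -3), Pow(Add(r, 2), -1))) = Mul(3, Mul(Add(-3, r), Pow(Add(2, r), -1))) = Mul(3, Mul(Pow(Add(2, r), -1), Add(-3, r))) = Mul(3, Pow(Add(2, r), -1), Add(-3, r)))
Pow(Add(Add(68, Function('j')(-2)), Function('X')(V, 7)), 2) = Pow(Add(Add(68, 24), Mul(3, Pow(Add(2, 18), -1), Add(-3, 18))), 2) = Pow(Add(92, Mul(3, Pow(20, -1), 15)), 2) = Pow(Add(92, Mul(3, Rational(1, 20), 15)), 2) = Pow(Add(92, Rational(9, 4)), 2) = Pow(Rational(377, 4), 2) = Rational(142129, 16)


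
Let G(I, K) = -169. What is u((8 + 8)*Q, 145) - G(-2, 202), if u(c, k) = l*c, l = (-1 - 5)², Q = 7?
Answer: 4201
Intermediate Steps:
l = 36 (l = (-6)² = 36)
u(c, k) = 36*c
u((8 + 8)*Q, 145) - G(-2, 202) = 36*((8 + 8)*7) - 1*(-169) = 36*(16*7) + 169 = 36*112 + 169 = 4032 + 169 = 4201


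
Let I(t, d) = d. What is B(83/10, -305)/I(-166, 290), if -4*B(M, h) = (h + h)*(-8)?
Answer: -122/29 ≈ -4.2069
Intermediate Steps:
B(M, h) = 4*h (B(M, h) = -(h + h)*(-8)/4 = -2*h*(-8)/4 = -(-4)*h = 4*h)
B(83/10, -305)/I(-166, 290) = (4*(-305))/290 = -1220*1/290 = -122/29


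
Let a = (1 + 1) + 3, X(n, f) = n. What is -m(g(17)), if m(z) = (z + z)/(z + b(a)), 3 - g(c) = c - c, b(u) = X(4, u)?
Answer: -6/7 ≈ -0.85714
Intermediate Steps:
a = 5 (a = 2 + 3 = 5)
b(u) = 4
g(c) = 3 (g(c) = 3 - (c - c) = 3 - 1*0 = 3 + 0 = 3)
m(z) = 2*z/(4 + z) (m(z) = (z + z)/(z + 4) = (2*z)/(4 + z) = 2*z/(4 + z))
-m(g(17)) = -2*3/(4 + 3) = -2*3/7 = -1*6/7 = -6/7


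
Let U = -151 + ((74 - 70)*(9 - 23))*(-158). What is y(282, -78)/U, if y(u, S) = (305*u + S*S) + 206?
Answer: 7100/669 ≈ 10.613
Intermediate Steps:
y(u, S) = 206 + S² + 305*u (y(u, S) = (305*u + S²) + 206 = (S² + 305*u) + 206 = 206 + S² + 305*u)
U = 8697 (U = -151 + (4*(-14))*(-158) = -151 - 56*(-158) = -151 + 8848 = 8697)
y(282, -78)/U = (206 + (-78)² + 305*282)/8697 = (206 + 6084 + 86010)*(1/8697) = 92300*(1/8697) = 7100/669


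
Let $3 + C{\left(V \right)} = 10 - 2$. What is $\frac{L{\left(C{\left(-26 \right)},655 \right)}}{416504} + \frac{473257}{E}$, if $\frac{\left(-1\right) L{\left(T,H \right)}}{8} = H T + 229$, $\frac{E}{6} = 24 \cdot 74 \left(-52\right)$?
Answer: $- \frac{26580787639}{28848733056} \approx -0.92138$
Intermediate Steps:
$E = -554112$ ($E = 6 \cdot 24 \cdot 74 \left(-52\right) = 6 \cdot 1776 \left(-52\right) = 6 \left(-92352\right) = -554112$)
$C{\left(V \right)} = 5$ ($C{\left(V \right)} = -3 + \left(10 - 2\right) = -3 + 8 = 5$)
$L{\left(T,H \right)} = -1832 - 8 H T$ ($L{\left(T,H \right)} = - 8 \left(H T + 229\right) = - 8 \left(229 + H T\right) = -1832 - 8 H T$)
$\frac{L{\left(C{\left(-26 \right)},655 \right)}}{416504} + \frac{473257}{E} = \frac{-1832 - 5240 \cdot 5}{416504} + \frac{473257}{-554112} = \left(-1832 - 26200\right) \frac{1}{416504} + 473257 \left(- \frac{1}{554112}\right) = \left(-28032\right) \frac{1}{416504} - \frac{473257}{554112} = - \frac{3504}{52063} - \frac{473257}{554112} = - \frac{26580787639}{28848733056}$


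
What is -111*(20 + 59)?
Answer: -8769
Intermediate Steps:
-111*(20 + 59) = -111*79 = -8769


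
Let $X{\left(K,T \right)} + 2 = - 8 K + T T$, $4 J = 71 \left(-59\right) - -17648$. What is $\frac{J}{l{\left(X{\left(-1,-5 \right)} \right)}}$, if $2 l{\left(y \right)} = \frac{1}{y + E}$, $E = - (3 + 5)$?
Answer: $\frac{309557}{2} \approx 1.5478 \cdot 10^{5}$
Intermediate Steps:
$J = \frac{13459}{4}$ ($J = \frac{71 \left(-59\right) - -17648}{4} = \frac{-4189 + 17648}{4} = \frac{1}{4} \cdot 13459 = \frac{13459}{4} \approx 3364.8$)
$X{\left(K,T \right)} = -2 + T^{2} - 8 K$ ($X{\left(K,T \right)} = -2 - \left(8 K - T T\right) = -2 - \left(- T^{2} + 8 K\right) = -2 + T^{2} - 8 K$)
$E = -8$ ($E = \left(-1\right) 8 = -8$)
$l{\left(y \right)} = \frac{1}{2 \left(-8 + y\right)}$ ($l{\left(y \right)} = \frac{1}{2 \left(y - 8\right)} = \frac{1}{2 \left(-8 + y\right)}$)
$\frac{J}{l{\left(X{\left(-1,-5 \right)} \right)}} = \frac{13459}{4 \frac{1}{2 \left(-8 - \left(-6 - 25\right)\right)}} = \frac{13459}{4 \frac{1}{2 \left(-8 + \left(-2 + 25 + 8\right)\right)}} = \frac{13459}{4 \frac{1}{2 \left(-8 + 31\right)}} = \frac{13459}{4 \frac{1}{2 \cdot 23}} = \frac{13459}{4 \cdot \frac{1}{2} \cdot \frac{1}{23}} = \frac{13459 \frac{1}{\frac{1}{46}}}{4} = \frac{13459}{4} \cdot 46 = \frac{309557}{2}$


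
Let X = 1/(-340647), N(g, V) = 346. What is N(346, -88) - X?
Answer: 117863863/340647 ≈ 346.00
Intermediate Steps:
X = -1/340647 ≈ -2.9356e-6
N(346, -88) - X = 346 - 1*(-1/340647) = 346 + 1/340647 = 117863863/340647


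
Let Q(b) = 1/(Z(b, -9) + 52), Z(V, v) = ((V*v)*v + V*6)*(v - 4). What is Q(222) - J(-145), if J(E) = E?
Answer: 36399349/251030 ≈ 145.00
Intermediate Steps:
Z(V, v) = (-4 + v)*(6*V + V*v²) (Z(V, v) = (V*v² + 6*V)*(-4 + v) = (6*V + V*v²)*(-4 + v) = (-4 + v)*(6*V + V*v²))
Q(b) = 1/(52 - 1131*b) (Q(b) = 1/(b*(-24 + (-9)³ - 4*(-9)² + 6*(-9)) + 52) = 1/(b*(-24 - 729 - 4*81 - 54) + 52) = 1/(b*(-24 - 729 - 324 - 54) + 52) = 1/(b*(-1131) + 52) = 1/(-1131*b + 52) = 1/(52 - 1131*b))
Q(222) - J(-145) = -1/(-52 + 1131*222) - 1*(-145) = -1/(-52 + 251082) + 145 = -1/251030 + 145 = 36399349/251030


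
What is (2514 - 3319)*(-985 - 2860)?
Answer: 3095225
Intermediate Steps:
(2514 - 3319)*(-985 - 2860) = -805*(-3845) = 3095225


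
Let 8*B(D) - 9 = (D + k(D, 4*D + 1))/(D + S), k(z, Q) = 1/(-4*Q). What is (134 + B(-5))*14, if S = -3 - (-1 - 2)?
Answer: 2878113/1520 ≈ 1893.5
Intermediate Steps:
S = 0 (S = -3 - 1*(-3) = -3 + 3 = 0)
k(z, Q) = -1/(4*Q)
B(D) = 9/8 + (D - 1/(4*(1 + 4*D)))/(8*D) (B(D) = 9/8 + ((D - 1/(4*(4*D + 1)))/(D + 0))/8 = 9/8 + ((D - 1/(4*(1 + 4*D)))/D)/8 = 9/8 + (D - 1/(4*(1 + 4*D)))/(8*D))
(134 + B(-5))*14 = (134 + (1/32)*(-1 + 40*(-5)*(1 + 4*(-5)))/(-5*(1 + 4*(-5))))*14 = (134 + (1/32)*(-1/5)*(-1 + 40*(-5)*(1 - 20))/(1 - 20))*14 = (134 + (1/32)*(-1/5)*(-1 + 40*(-5)*(-19))/(-19))*14 = (134 + (1/32)*(-1/5)*(-1/19)*(-1 + 3800))*14 = (134 + (1/32)*(-1/5)*(-1/19)*3799)*14 = (134 + 3799/3040)*14 = (411159/3040)*14 = 2878113/1520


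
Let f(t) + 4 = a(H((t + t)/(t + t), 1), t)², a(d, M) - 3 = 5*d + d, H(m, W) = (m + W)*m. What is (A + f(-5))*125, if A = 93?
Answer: 39250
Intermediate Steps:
H(m, W) = m*(W + m) (H(m, W) = (W + m)*m = m*(W + m))
a(d, M) = 3 + 6*d (a(d, M) = 3 + (5*d + d) = 3 + 6*d)
f(t) = 221 (f(t) = -4 + (3 + 6*(((t + t)/(t + t))*(1 + (t + t)/(t + t))))² = -4 + (3 + 6*(((2*t)/((2*t)))*(1 + (2*t)/((2*t)))))² = -4 + (3 + 6*(((2*t)*(1/(2*t)))*(1 + (2*t)*(1/(2*t)))))² = -4 + (3 + 6*(1*(1 + 1)))² = -4 + (3 + 6*(1*2))² = -4 + (3 + 6*2)² = -4 + (3 + 12)² = -4 + 15² = -4 + 225 = 221)
(A + f(-5))*125 = (93 + 221)*125 = 314*125 = 39250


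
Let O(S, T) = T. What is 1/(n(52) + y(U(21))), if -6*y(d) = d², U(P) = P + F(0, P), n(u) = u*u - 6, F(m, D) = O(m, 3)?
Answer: 1/2602 ≈ 0.00038432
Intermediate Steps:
F(m, D) = 3
n(u) = -6 + u² (n(u) = u² - 6 = -6 + u²)
U(P) = 3 + P (U(P) = P + 3 = 3 + P)
y(d) = -d²/6
1/(n(52) + y(U(21))) = 1/((-6 + 52²) - (3 + 21)²/6) = 1/((-6 + 2704) - ⅙*24²) = 1/(2698 - ⅙*576) = 1/(2698 - 96) = 1/2602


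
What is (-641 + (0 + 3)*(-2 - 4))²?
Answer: 434281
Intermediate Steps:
(-641 + (0 + 3)*(-2 - 4))² = (-641 + 3*(-6))² = (-641 - 18)² = (-659)² = 434281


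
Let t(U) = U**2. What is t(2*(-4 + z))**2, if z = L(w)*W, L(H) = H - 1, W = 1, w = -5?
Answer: 160000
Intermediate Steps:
L(H) = -1 + H
z = -6 (z = (-1 - 5)*1 = -6*1 = -6)
t(2*(-4 + z))**2 = ((2*(-4 - 6))**2)**2 = ((2*(-10))**2)**2 = ((-20)**2)**2 = 400**2 = 160000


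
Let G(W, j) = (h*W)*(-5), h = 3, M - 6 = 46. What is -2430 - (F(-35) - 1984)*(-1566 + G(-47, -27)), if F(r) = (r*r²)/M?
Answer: -125869383/52 ≈ -2.4206e+6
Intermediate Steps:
M = 52 (M = 6 + 46 = 52)
G(W, j) = -15*W (G(W, j) = (3*W)*(-5) = -15*W)
F(r) = r³/52 (F(r) = (r*r²)/52 = r³*(1/52) = r³/52)
-2430 - (F(-35) - 1984)*(-1566 + G(-47, -27)) = -2430 - ((1/52)*(-35)³ - 1984)*(-1566 - 15*(-47)) = -2430 - ((1/52)*(-42875) - 1984)*(-1566 + 705) = -2430 - (-42875/52 - 1984)*(-861) = -2430 - (-146043)*(-861)/52 = -2430 - 1*125743023/52 = -2430 - 125743023/52 = -125869383/52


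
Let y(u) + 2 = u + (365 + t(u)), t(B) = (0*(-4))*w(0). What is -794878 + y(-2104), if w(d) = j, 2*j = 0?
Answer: -796619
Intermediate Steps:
j = 0 (j = (½)*0 = 0)
w(d) = 0
t(B) = 0 (t(B) = (0*(-4))*0 = 0*0 = 0)
y(u) = 363 + u (y(u) = -2 + (u + (365 + 0)) = -2 + (u + 365) = -2 + (365 + u) = 363 + u)
-794878 + y(-2104) = -794878 + (363 - 2104) = -794878 - 1741 = -796619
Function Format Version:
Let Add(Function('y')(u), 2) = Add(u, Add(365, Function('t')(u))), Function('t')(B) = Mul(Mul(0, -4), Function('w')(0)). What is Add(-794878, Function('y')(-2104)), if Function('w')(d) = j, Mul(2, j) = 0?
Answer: -796619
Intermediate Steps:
j = 0 (j = Mul(Rational(1, 2), 0) = 0)
Function('w')(d) = 0
Function('t')(B) = 0 (Function('t')(B) = Mul(Mul(0, -4), 0) = Mul(0, 0) = 0)
Function('y')(u) = Add(363, u) (Function('y')(u) = Add(-2, Add(u, Add(365, 0))) = Add(-2, Add(u, 365)) = Add(-2, Add(365, u)) = Add(363, u))
Add(-794878, Function('y')(-2104)) = Add(-794878, Add(363, -2104)) = Add(-794878, -1741) = -796619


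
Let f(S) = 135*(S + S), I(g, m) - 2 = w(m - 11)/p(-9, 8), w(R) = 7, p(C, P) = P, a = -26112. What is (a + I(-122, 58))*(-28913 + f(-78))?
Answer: 10438010429/8 ≈ 1.3048e+9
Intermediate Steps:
I(g, m) = 23/8 (I(g, m) = 2 + 7/8 = 23/8)
f(S) = 270*S (f(S) = 135*(2*S) = 270*S)
(a + I(-122, 58))*(-28913 + f(-78)) = (-26112 + 23/8)*(-28913 + 270*(-78)) = -208873*(-28913 - 21060)/8 = -208873/8*(-49973) = 10438010429/8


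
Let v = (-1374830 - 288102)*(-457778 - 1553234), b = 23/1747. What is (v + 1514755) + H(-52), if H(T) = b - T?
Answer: 5842278480318300/1747 ≈ 3.3442e+12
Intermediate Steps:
b = 23/1747 (b = 23*(1/1747) = 23/1747 ≈ 0.013165)
H(T) = 23/1747 - T
v = 3344176207184 (v = -1662932*(-2011012) = 3344176207184)
(v + 1514755) + H(-52) = (3344176207184 + 1514755) + (23/1747 - 1*(-52)) = 3344177721939 + (23/1747 + 52) = 3344177721939 + 90867/1747 = 5842278480318300/1747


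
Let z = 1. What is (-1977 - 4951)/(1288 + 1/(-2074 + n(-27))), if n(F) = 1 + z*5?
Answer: -14327104/2663583 ≈ -5.3789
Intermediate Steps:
n(F) = 6 (n(F) = 1 + 1*5 = 1 + 5 = 6)
(-1977 - 4951)/(1288 + 1/(-2074 + n(-27))) = (-1977 - 4951)/(1288 + 1/(-2074 + 6)) = -6928/(1288 + 1/(-2068)) = -6928/(1288 - 1/2068) = -6928/2663583/2068 = -6928*2068/2663583 = -14327104/2663583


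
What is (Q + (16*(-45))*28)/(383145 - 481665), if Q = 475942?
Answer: -227891/49260 ≈ -4.6263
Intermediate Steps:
(Q + (16*(-45))*28)/(383145 - 481665) = (475942 + (16*(-45))*28)/(383145 - 481665) = (475942 - 720*28)/(-98520) = (475942 - 20160)*(-1/98520) = 455782*(-1/98520) = -227891/49260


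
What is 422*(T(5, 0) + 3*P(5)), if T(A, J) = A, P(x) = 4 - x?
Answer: 844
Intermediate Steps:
422*(T(5, 0) + 3*P(5)) = 422*(5 + 3*(4 - 1*5)) = 422*(5 + 3*(4 - 5)) = 422*(5 + 3*(-1)) = 422*(5 - 3) = 422*2 = 844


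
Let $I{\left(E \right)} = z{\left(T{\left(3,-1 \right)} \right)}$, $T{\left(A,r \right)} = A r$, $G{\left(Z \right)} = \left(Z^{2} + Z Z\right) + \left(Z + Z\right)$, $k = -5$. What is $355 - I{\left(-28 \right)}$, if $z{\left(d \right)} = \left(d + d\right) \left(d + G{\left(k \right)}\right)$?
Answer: $577$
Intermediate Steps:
$G{\left(Z \right)} = 2 Z + 2 Z^{2}$ ($G{\left(Z \right)} = \left(Z^{2} + Z^{2}\right) + 2 Z = 2 Z^{2} + 2 Z = 2 Z + 2 Z^{2}$)
$z{\left(d \right)} = 2 d \left(40 + d\right)$ ($z{\left(d \right)} = \left(d + d\right) \left(d + 2 \left(-5\right) \left(1 - 5\right)\right) = 2 d \left(d + 2 \left(-5\right) \left(-4\right)\right) = 2 d \left(d + 40\right) = 2 d \left(40 + d\right)$)
$I{\left(E \right)} = -222$ ($I{\left(E \right)} = 2 \cdot 3 \left(-1\right) \left(40 + 3 \left(-1\right)\right) = 2 \left(-3\right) \left(40 - 3\right) = 2 \left(-3\right) 37 = -222$)
$355 - I{\left(-28 \right)} = 355 - -222 = 355 + 222 = 577$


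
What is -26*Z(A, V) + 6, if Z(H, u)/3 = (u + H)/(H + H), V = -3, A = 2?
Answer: 51/2 ≈ 25.500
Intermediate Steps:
Z(H, u) = 3*(H + u)/(2*H) (Z(H, u) = 3*((u + H)/(H + H)) = 3*((H + u)/((2*H))) = 3*((H + u)*(1/(2*H))) = 3*((H + u)/(2*H)) = 3*(H + u)/(2*H))
-26*Z(A, V) + 6 = -39*(2 - 3)/2 + 6 = -39*(-1)/2 + 6 = -26*(-¾) + 6 = 39/2 + 6 = 51/2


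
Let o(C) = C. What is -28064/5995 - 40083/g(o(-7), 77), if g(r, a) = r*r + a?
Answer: -81277883/251790 ≈ -322.80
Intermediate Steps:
g(r, a) = a + r² (g(r, a) = r² + a = a + r²)
-28064/5995 - 40083/g(o(-7), 77) = -28064/5995 - 40083/(77 + (-7)²) = -28064*1/5995 - 40083/(77 + 49) = -28064/5995 - 40083/126 = -28064/5995 - 40083*1/126 = -28064/5995 - 13361/42 = -81277883/251790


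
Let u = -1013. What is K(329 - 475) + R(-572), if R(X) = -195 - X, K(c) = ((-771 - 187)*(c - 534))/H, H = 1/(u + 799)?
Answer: -139407783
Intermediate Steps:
H = -1/214 (H = 1/(-1013 + 799) = 1/(-214) = -1/214 ≈ -0.0046729)
K(c) = -109476408 + 205012*c (K(c) = ((-771 - 187)*(c - 534))/(-1/214) = -958*(-534 + c)*(-214) = (511572 - 958*c)*(-214) = -109476408 + 205012*c)
K(329 - 475) + R(-572) = (-109476408 + 205012*(329 - 475)) + (-195 - 1*(-572)) = (-109476408 + 205012*(-146)) + (-195 + 572) = (-109476408 - 29931752) + 377 = -139408160 + 377 = -139407783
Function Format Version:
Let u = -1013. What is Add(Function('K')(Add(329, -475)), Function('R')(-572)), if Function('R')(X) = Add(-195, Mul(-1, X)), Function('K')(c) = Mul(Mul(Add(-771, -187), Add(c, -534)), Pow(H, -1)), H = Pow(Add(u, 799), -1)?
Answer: -139407783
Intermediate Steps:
H = Rational(-1, 214) (H = Pow(Add(-1013, 799), -1) = Pow(-214, -1) = Rational(-1, 214) ≈ -0.0046729)
Function('K')(c) = Add(-109476408, Mul(205012, c)) (Function('K')(c) = Mul(Mul(Add(-771, -187), Add(c, -534)), Pow(Rational(-1, 214), -1)) = Mul(Mul(-958, Add(-534, c)), -214) = Mul(Add(511572, Mul(-958, c)), -214) = Add(-109476408, Mul(205012, c)))
Add(Function('K')(Add(329, -475)), Function('R')(-572)) = Add(Add(-109476408, Mul(205012, Add(329, -475))), Add(-195, Mul(-1, -572))) = Add(Add(-109476408, Mul(205012, -146)), Add(-195, 572)) = Add(Add(-109476408, -29931752), 377) = Add(-139408160, 377) = -139407783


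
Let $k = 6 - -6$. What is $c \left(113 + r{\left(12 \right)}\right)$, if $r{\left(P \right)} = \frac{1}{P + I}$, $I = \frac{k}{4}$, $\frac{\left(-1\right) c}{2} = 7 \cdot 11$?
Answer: $- \frac{261184}{15} \approx -17412.0$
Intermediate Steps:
$c = -154$ ($c = - 2 \cdot 7 \cdot 11 = \left(-2\right) 77 = -154$)
$k = 12$ ($k = 6 + 6 = 12$)
$I = 3$ ($I = \frac{12}{4} = 12 \cdot \frac{1}{4} = 3$)
$r{\left(P \right)} = \frac{1}{3 + P}$ ($r{\left(P \right)} = \frac{1}{P + 3} = \frac{1}{3 + P}$)
$c \left(113 + r{\left(12 \right)}\right) = - 154 \left(113 + \frac{1}{3 + 12}\right) = - 154 \left(113 + \frac{1}{15}\right) = \left(-154\right) \frac{1696}{15} = - \frac{261184}{15}$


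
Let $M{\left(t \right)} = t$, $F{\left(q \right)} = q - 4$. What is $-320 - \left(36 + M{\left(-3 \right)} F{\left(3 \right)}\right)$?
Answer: $-359$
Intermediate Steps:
$F{\left(q \right)} = -4 + q$ ($F{\left(q \right)} = q - 4 = -4 + q$)
$-320 - \left(36 + M{\left(-3 \right)} F{\left(3 \right)}\right) = -320 - \left(36 - 3 \left(-4 + 3\right)\right) = -320 - \left(36 - -3\right) = -320 - \left(36 + 3\right) = -320 - 39 = -359$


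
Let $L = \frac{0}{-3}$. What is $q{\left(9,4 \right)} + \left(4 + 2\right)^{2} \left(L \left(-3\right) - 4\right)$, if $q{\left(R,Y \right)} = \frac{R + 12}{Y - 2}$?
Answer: $- \frac{267}{2} \approx -133.5$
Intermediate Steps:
$L = 0$ ($L = 0 \left(- \frac{1}{3}\right) = 0$)
$q{\left(R,Y \right)} = \frac{12 + R}{-2 + Y}$
$q{\left(9,4 \right)} + \left(4 + 2\right)^{2} \left(L \left(-3\right) - 4\right) = \frac{12 + 9}{-2 + 4} + \left(4 + 2\right)^{2} \left(0 \left(-3\right) - 4\right) = \frac{1}{2} \cdot 21 + 6^{2} \left(0 - 4\right) = \frac{1}{2} \cdot 21 + 36 \left(-4\right) = \frac{21}{2} - 144 = - \frac{267}{2}$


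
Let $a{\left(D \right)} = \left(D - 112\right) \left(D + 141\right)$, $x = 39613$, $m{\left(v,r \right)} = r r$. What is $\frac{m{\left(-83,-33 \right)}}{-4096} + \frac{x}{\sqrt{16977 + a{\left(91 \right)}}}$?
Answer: $- \frac{1089}{4096} + \frac{39613 \sqrt{1345}}{4035} \approx 359.78$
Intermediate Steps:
$m{\left(v,r \right)} = r^{2}$
$a{\left(D \right)} = \left(-112 + D\right) \left(141 + D\right)$
$\frac{m{\left(-83,-33 \right)}}{-4096} + \frac{x}{\sqrt{16977 + a{\left(91 \right)}}} = \frac{\left(-33\right)^{2}}{-4096} + \frac{39613}{\sqrt{16977 + \left(-15792 + 91^{2} + 29 \cdot 91\right)}} = 1089 \left(- \frac{1}{4096}\right) + \frac{39613}{\sqrt{16977 + \left(-15792 + 8281 + 2639\right)}} = - \frac{1089}{4096} + \frac{39613}{\sqrt{16977 - 4872}} = - \frac{1089}{4096} + \frac{39613}{\sqrt{12105}} = - \frac{1089}{4096} + \frac{39613}{3 \sqrt{1345}} = - \frac{1089}{4096} + 39613 \frac{\sqrt{1345}}{4035} = - \frac{1089}{4096} + \frac{39613 \sqrt{1345}}{4035}$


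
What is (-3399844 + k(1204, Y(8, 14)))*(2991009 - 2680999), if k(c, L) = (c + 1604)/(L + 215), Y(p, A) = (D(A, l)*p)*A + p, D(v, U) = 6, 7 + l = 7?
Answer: -188663255179144/179 ≈ -1.0540e+12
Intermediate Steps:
l = 0 (l = -7 + 7 = 0)
Y(p, A) = p + 6*A*p (Y(p, A) = (6*p)*A + p = 6*A*p + p = p + 6*A*p)
k(c, L) = (1604 + c)/(215 + L)
(-3399844 + k(1204, Y(8, 14)))*(2991009 - 2680999) = (-3399844 + (1604 + 1204)/(215 + 8*(1 + 6*14)))*(2991009 - 2680999) = (-3399844 + 2808/(215 + 8*(1 + 84)))*310010 = (-3399844 + 2808/(215 + 8*85))*310010 = (-3399844 + 2808/(215 + 680))*310010 = (-3399844 + 2808/895)*310010 = -3042857572/895*310010 = -188663255179144/179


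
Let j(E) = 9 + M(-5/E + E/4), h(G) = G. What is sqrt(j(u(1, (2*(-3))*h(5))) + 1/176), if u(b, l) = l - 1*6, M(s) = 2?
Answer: sqrt(21307)/44 ≈ 3.3175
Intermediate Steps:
u(b, l) = -6 + l (u(b, l) = l - 6 = -6 + l)
j(E) = 11 (j(E) = 9 + 2 = 11)
sqrt(j(u(1, (2*(-3))*h(5))) + 1/176) = sqrt(11 + 1/176) = sqrt(1937/176) = sqrt(21307)/44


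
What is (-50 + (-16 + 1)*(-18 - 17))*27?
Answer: 12825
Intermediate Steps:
(-50 + (-16 + 1)*(-18 - 17))*27 = (-50 - 15*(-35))*27 = (-50 + 525)*27 = 475*27 = 12825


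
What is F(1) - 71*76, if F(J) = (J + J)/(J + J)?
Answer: -5395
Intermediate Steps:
F(J) = 1 (F(J) = (2*J)/((2*J)) = (2*J)*(1/(2*J)) = 1)
F(1) - 71*76 = 1 - 71*76 = 1 - 5396 = -5395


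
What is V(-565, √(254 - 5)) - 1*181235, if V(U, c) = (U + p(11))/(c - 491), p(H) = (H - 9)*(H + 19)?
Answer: -43646939565/240832 + 505*√249/240832 ≈ -1.8123e+5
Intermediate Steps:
p(H) = (-9 + H)*(19 + H)
V(U, c) = (60 + U)/(-491 + c) (V(U, c) = (U + (-171 + 11² + 10*11))/(c - 491) = (U + (-171 + 121 + 110))/(-491 + c) = (U + 60)/(-491 + c) = (60 + U)/(-491 + c))
V(-565, √(254 - 5)) - 1*181235 = (60 - 565)/(-491 + √(254 - 5)) - 1*181235 = -505/(-491 + √249) - 181235 = -181235 - 505/(-491 + √249)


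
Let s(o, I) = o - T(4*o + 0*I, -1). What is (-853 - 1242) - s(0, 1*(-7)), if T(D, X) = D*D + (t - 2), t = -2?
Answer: -2099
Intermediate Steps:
T(D, X) = -4 + D**2 (T(D, X) = D*D + (-2 - 2) = D**2 - 4 = -4 + D**2)
s(o, I) = 4 + o - 16*o**2 (s(o, I) = o - (-4 + (4*o + 0*I)**2) = o - (-4 + (4*o + 0)**2) = o - (-4 + (4*o)**2) = o - (-4 + 16*o**2) = o + (4 - 16*o**2) = 4 + o - 16*o**2)
(-853 - 1242) - s(0, 1*(-7)) = (-853 - 1242) - (4 + 0 - 16*0**2) = -2095 - (4 + 0 - 16*0) = -2095 - (4 + 0 + 0) = -2095 - 1*4 = -2095 - 4 = -2099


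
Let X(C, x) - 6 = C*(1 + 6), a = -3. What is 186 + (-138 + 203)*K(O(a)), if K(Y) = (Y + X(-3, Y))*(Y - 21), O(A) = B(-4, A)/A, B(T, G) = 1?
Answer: 193034/9 ≈ 21448.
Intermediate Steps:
X(C, x) = 6 + 7*C (X(C, x) = 6 + C*(1 + 6) = 6 + C*7 = 6 + 7*C)
O(A) = 1/A
K(Y) = (-21 + Y)*(-15 + Y) (K(Y) = (Y + (6 + 7*(-3)))*(Y - 21) = (Y + (6 - 21))*(-21 + Y) = (Y - 15)*(-21 + Y) = (-15 + Y)*(-21 + Y) = (-21 + Y)*(-15 + Y))
186 + (-138 + 203)*K(O(a)) = 186 + (-138 + 203)*(315 + (1/(-3))² - 36/(-3)) = 186 + 65*(315 + (-⅓)² - 36*(-⅓)) = 186 + 65*(315 + ⅑ + 12) = 186 + 65*(2944/9) = 186 + 191360/9 = 193034/9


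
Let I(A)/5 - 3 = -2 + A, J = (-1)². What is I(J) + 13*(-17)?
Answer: -211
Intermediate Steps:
J = 1
I(A) = 5 + 5*A (I(A) = 15 + 5*(-2 + A) = 15 + (-10 + 5*A) = 5 + 5*A)
I(J) + 13*(-17) = (5 + 5*1) + 13*(-17) = (5 + 5) - 221 = 10 - 221 = -211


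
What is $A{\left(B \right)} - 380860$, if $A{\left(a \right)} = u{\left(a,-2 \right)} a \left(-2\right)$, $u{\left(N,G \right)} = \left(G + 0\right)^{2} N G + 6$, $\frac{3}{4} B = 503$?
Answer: $\frac{61270132}{9} \approx 6.8078 \cdot 10^{6}$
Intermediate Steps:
$B = \frac{2012}{3}$ ($B = \frac{4}{3} \cdot 503 = \frac{2012}{3} \approx 670.67$)
$u{\left(N,G \right)} = 6 + N G^{3}$ ($u{\left(N,G \right)} = G^{2} N G + 6 = N G^{2} G + 6 = N G^{3} + 6 = 6 + N G^{3}$)
$A{\left(a \right)} = - 2 a \left(6 - 8 a\right)$ ($A{\left(a \right)} = \left(6 + a \left(-2\right)^{3}\right) a \left(-2\right) = \left(6 + a \left(-8\right)\right) a \left(-2\right) = \left(6 - 8 a\right) a \left(-2\right) = a \left(6 - 8 a\right) \left(-2\right) = - 2 a \left(6 - 8 a\right)$)
$A{\left(B \right)} - 380860 = 4 \cdot \frac{2012}{3} \left(-3 + 4 \cdot \frac{2012}{3}\right) - 380860 = 4 \cdot \frac{2012}{3} \left(-3 + \frac{8048}{3}\right) - 380860 = 4 \cdot \frac{2012}{3} \cdot \frac{8039}{3} - 380860 = \frac{64697872}{9} - 380860 = \frac{61270132}{9}$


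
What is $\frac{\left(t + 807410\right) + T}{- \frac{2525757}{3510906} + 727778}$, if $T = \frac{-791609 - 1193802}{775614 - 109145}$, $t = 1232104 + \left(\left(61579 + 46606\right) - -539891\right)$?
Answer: $\frac{2096237258546988298}{567644448194742353} \approx 3.6929$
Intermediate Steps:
$t = 1880180$ ($t = 1232104 + \left(108185 + 539891\right) = 1232104 + 648076 = 1880180$)
$T = - \frac{1985411}{666469} \approx -2.979$
$\frac{\left(t + 807410\right) + T}{- \frac{2525757}{3510906} + 727778} = \frac{\left(1880180 + 807410\right) - \frac{1985411}{666469}}{- \frac{2525757}{3510906} + 727778} = \frac{2687590 - \frac{1985411}{666469}}{\left(-2525757\right) \frac{1}{3510906} + 727778} = \frac{1791193434299}{666469 \left(- \frac{841919}{1170302} + 727778\right)} = \frac{1791193434299}{666469 \cdot \frac{851719207037}{1170302}} = \frac{1791193434299}{666469} \cdot \frac{1170302}{851719207037} = \frac{2096237258546988298}{567644448194742353}$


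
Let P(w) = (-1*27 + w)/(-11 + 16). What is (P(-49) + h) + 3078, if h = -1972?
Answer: 5454/5 ≈ 1090.8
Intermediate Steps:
P(w) = -27/5 + w/5 (P(w) = (-27 + w)/5 = (-27 + w)*(⅕) = -27/5 + w/5)
(P(-49) + h) + 3078 = ((-27/5 + (⅕)*(-49)) - 1972) + 3078 = ((-27/5 - 49/5) - 1972) + 3078 = (-76/5 - 1972) + 3078 = -9936/5 + 3078 = 5454/5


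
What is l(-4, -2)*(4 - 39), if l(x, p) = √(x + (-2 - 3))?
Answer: -105*I ≈ -105.0*I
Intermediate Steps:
l(x, p) = √(-5 + x) (l(x, p) = √(x - 5) = √(-5 + x))
l(-4, -2)*(4 - 39) = √(-5 - 4)*(4 - 39) = √(-9)*(-35) = (3*I)*(-35) = -105*I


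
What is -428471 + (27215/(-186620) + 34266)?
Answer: -14713312863/37324 ≈ -3.9421e+5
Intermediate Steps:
-428471 + (27215/(-186620) + 34266) = -428471 + (27215*(-1/186620) + 34266) = -428471 + (-5443/37324 + 34266) = -428471 + 1278938741/37324 = -14713312863/37324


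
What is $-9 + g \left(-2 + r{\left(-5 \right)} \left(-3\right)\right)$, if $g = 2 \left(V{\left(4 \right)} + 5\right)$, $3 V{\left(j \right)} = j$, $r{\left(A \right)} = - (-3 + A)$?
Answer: $- \frac{1015}{3} \approx -338.33$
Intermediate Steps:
$r{\left(A \right)} = 3 - A$
$V{\left(j \right)} = \frac{j}{3}$
$g = \frac{38}{3}$ ($g = 2 \left(\frac{1}{3} \cdot 4 + 5\right) = 2 \left(\frac{4}{3} + 5\right) = 2 \cdot \frac{19}{3} = \frac{38}{3} \approx 12.667$)
$-9 + g \left(-2 + r{\left(-5 \right)} \left(-3\right)\right) = -9 + \frac{38 \left(-2 + \left(3 - -5\right) \left(-3\right)\right)}{3} = -9 + \frac{38 \left(-2 + \left(3 + 5\right) \left(-3\right)\right)}{3} = -9 + \frac{38 \left(-2 + 8 \left(-3\right)\right)}{3} = -9 + \frac{38 \left(-2 - 24\right)}{3} = -9 + \frac{38}{3} \left(-26\right) = -9 - \frac{988}{3} = - \frac{1015}{3}$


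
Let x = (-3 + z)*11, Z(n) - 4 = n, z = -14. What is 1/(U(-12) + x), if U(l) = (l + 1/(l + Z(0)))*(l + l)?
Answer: 1/104 ≈ 0.0096154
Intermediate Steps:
Z(n) = 4 + n
U(l) = 2*l*(l + 1/(4 + l)) (U(l) = (l + 1/(l + (4 + 0)))*(l + l) = (l + 1/(l + 4))*(2*l) = (l + 1/(4 + l))*(2*l) = 2*l*(l + 1/(4 + l)))
x = -187 (x = (-3 - 14)*11 = -17*11 = -187)
1/(U(-12) + x) = 1/(2*(-12)*(1 + (-12)**2 + 4*(-12))/(4 - 12) - 187) = 1/(2*(-12)*(1 + 144 - 48)/(-8) - 187) = 1/(2*(-12)*(-1/8)*97 - 187) = 1/(291 - 187) = 1/104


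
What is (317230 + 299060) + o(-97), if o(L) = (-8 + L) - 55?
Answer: 616130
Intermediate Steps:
o(L) = -63 + L
(317230 + 299060) + o(-97) = (317230 + 299060) + (-63 - 97) = 616290 - 160 = 616130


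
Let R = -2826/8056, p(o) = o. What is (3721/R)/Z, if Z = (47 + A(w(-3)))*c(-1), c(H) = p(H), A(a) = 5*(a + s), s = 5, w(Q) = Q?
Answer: 788852/4239 ≈ 186.09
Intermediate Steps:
R = -1413/4028 (R = -2826*1/8056 = -1413/4028 ≈ -0.35079)
A(a) = 25 + 5*a (A(a) = 5*(a + 5) = 5*(5 + a) = 25 + 5*a)
c(H) = H
Z = -57 (Z = (47 + (25 + 5*(-3)))*(-1) = (47 + (25 - 15))*(-1) = (47 + 10)*(-1) = 57*(-1) = -57)
(3721/R)/Z = (3721/(-1413/4028))/(-57) = (3721*(-4028/1413))*(-1/57) = -14988188/1413*(-1/57) = 788852/4239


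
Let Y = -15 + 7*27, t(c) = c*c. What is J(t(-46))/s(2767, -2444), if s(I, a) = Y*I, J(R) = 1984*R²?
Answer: 4441636352/240729 ≈ 18451.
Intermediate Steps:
t(c) = c²
Y = 174 (Y = -15 + 189 = 174)
s(I, a) = 174*I
J(t(-46))/s(2767, -2444) = (1984*((-46)²)²)/((174*2767)) = (1984*2116²)/481458 = (1984*4477456)*(1/481458) = 8883272704*(1/481458) = 4441636352/240729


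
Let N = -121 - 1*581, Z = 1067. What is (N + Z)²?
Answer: 133225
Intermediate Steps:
N = -702 (N = -121 - 581 = -702)
(N + Z)² = (-702 + 1067)² = 365² = 133225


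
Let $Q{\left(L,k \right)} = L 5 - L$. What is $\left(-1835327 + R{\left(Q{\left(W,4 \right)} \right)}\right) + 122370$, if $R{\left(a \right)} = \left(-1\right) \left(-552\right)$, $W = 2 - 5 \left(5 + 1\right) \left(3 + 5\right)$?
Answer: $-1712405$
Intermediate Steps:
$W = -238$ ($W = 2 - 5 \cdot 6 \cdot 8 = 2 - 240 = -238$)
$Q{\left(L,k \right)} = 4 L$ ($Q{\left(L,k \right)} = 5 L - L = 4 L$)
$R{\left(a \right)} = 552$
$\left(-1835327 + R{\left(Q{\left(W,4 \right)} \right)}\right) + 122370 = \left(-1835327 + 552\right) + 122370 = -1834775 + 122370 = -1712405$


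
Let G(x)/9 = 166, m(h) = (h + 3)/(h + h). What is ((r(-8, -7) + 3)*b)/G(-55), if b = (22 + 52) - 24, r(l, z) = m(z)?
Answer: 575/5229 ≈ 0.10996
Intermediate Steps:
m(h) = (3 + h)/(2*h) (m(h) = (3 + h)/((2*h)) = (3 + h)*(1/(2*h)) = (3 + h)/(2*h))
G(x) = 1494 (G(x) = 9*166 = 1494)
r(l, z) = (3 + z)/(2*z)
b = 50 (b = 74 - 24 = 50)
((r(-8, -7) + 3)*b)/G(-55) = (((½)*(3 - 7)/(-7) + 3)*50)/1494 = (((½)*(-⅐)*(-4) + 3)*50)*(1/1494) = ((2/7 + 3)*50)*(1/1494) = ((23/7)*50)*(1/1494) = (1150/7)*(1/1494) = 575/5229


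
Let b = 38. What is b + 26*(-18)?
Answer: -430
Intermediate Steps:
b + 26*(-18) = 38 + 26*(-18) = 38 - 468 = -430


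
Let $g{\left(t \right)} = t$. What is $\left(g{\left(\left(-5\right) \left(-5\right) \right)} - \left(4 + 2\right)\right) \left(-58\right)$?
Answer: $-1102$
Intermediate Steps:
$\left(g{\left(\left(-5\right) \left(-5\right) \right)} - \left(4 + 2\right)\right) \left(-58\right) = \left(\left(-5\right) \left(-5\right) - \left(4 + 2\right)\right) \left(-58\right) = \left(25 - 6\right) \left(-58\right) = 19 \left(-58\right) = -1102$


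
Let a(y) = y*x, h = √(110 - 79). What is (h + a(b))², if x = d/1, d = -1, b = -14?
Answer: (14 + √31)² ≈ 382.90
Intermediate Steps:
x = -1 (x = -1/1 = -1*1 = -1)
h = √31 ≈ 5.5678
a(y) = -y (a(y) = y*(-1) = -y)
(h + a(b))² = (√31 - 1*(-14))² = (√31 + 14)² = (14 + √31)²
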